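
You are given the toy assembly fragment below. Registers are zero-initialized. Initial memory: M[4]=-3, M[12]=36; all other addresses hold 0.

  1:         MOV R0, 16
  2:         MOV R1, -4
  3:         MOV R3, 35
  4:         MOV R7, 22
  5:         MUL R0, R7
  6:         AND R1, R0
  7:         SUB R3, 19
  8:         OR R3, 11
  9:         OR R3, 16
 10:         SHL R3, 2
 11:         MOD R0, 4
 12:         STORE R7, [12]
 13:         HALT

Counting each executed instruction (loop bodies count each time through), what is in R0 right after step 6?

MOV R0, 16 → R0=16
MOV R1, -4 → R1=-4
MOV R3, 35 → R3=35
MOV R7, 22 → R7=22
MUL R0, R7 → R0=16*22=352
AND R1, R0 → R1=(-4)&352=352
After step 6: R0 = 352.

352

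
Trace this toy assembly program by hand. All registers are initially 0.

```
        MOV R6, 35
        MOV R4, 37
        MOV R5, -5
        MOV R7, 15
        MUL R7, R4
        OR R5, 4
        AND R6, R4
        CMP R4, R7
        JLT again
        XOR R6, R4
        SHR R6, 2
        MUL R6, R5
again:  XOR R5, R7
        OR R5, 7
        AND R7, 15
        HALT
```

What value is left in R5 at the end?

R6=35
R4=37
R5=-5
R7=15
R7=15*37=555
R5=(-5)|4=-1
R6=35&37=33
CMP R4, R7  (cmp 37,555)
JLT again: taken
R5=(-1)^555=-556
R5=(-556)|7=-553
R7=555&15=11
halt.

-553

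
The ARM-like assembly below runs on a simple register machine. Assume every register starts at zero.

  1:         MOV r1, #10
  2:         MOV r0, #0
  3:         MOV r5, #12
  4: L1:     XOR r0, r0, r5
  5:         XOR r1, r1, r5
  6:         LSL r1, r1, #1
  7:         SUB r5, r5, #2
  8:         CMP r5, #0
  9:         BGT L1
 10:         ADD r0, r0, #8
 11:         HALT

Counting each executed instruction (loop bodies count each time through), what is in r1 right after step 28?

28

MOV r1, #10 → r1=10
MOV r0, #0 → r0=0
MOV r5, #12 → r5=12
XOR r0, r0, r5 → r0=0^12=12
XOR r1, r1, r5 → r1=10^12=6
LSL r1, r1, #1 → r1=6<<1=12
SUB r5, r5, #2 → r5=12-2=10
CMP r5, #0  (cmp 10,0)
BGT L1: taken
XOR r0, r0, r5 → r0=12^10=6
XOR r1, r1, r5 → r1=12^10=6
LSL r1, r1, #1 → r1=6<<1=12
SUB r5, r5, #2 → r5=10-2=8
CMP r5, #0  (cmp 8,0)
BGT L1: taken
XOR r0, r0, r5 → r0=6^8=14
XOR r1, r1, r5 → r1=12^8=4
LSL r1, r1, #1 → r1=4<<1=8
SUB r5, r5, #2 → r5=8-2=6
CMP r5, #0  (cmp 6,0)
BGT L1: taken
XOR r0, r0, r5 → r0=14^6=8
XOR r1, r1, r5 → r1=8^6=14
LSL r1, r1, #1 → r1=14<<1=28
SUB r5, r5, #2 → r5=6-2=4
CMP r5, #0  (cmp 4,0)
BGT L1: taken
XOR r0, r0, r5 → r0=8^4=12
After step 28: r1 = 28.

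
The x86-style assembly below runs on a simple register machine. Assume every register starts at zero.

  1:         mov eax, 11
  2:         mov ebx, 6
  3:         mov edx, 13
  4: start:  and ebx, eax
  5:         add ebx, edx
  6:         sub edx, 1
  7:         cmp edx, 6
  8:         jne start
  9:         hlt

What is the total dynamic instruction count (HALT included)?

eax=11
ebx=6
edx=13
ebx=6&11=2
ebx=2+13=15
edx=13-1=12
cmp edx, 6  (cmp 12,6)
jne start: taken
ebx=15&11=11
ebx=11+12=23
edx=12-1=11
cmp edx, 6  (cmp 11,6)
jne start: taken
ebx=23&11=3
ebx=3+11=14
edx=11-1=10
cmp edx, 6  (cmp 10,6)
jne start: taken
ebx=14&11=10
ebx=10+10=20
edx=10-1=9
cmp edx, 6  (cmp 9,6)
jne start: taken
ebx=20&11=0
ebx=0+9=9
edx=9-1=8
cmp edx, 6  (cmp 8,6)
jne start: taken
ebx=9&11=9
ebx=9+8=17
edx=8-1=7
cmp edx, 6  (cmp 7,6)
jne start: taken
ebx=17&11=1
ebx=1+7=8
edx=7-1=6
cmp edx, 6  (cmp 6,6)
jne start: not taken
halt.
Total executed instructions: 39.

39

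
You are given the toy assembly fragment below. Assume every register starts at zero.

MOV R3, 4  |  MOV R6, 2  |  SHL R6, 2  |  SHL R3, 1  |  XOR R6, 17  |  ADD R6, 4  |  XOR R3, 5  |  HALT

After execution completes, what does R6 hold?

R3=4
R6=2
R6=2<<2=8
R3=4<<1=8
R6=8^17=25
R6=25+4=29
R3=8^5=13
halt.

29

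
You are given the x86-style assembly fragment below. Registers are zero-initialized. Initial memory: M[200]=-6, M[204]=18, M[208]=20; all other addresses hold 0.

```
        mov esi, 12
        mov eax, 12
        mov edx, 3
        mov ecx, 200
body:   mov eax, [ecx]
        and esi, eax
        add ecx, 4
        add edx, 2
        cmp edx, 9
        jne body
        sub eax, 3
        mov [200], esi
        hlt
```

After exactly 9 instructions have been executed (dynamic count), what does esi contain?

after mov esi, 12: esi=12
after mov eax, 12: eax=12
after mov edx, 3: edx=3
after mov ecx, 200: ecx=200
after mov eax, [ecx]: eax=M[200]=-6
after and esi, eax: esi=12&(-6)=8
after add ecx, 4: ecx=200+4=204
after add edx, 2: edx=3+2=5
cmp edx, 9  (cmp 5,9)
After step 9: esi = 8.

8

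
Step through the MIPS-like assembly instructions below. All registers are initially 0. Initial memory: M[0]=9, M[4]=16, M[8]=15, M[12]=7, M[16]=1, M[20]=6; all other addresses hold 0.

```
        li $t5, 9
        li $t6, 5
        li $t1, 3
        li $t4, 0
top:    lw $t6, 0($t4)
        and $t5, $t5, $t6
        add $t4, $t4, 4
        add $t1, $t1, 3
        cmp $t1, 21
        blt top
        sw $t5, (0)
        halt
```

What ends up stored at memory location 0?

0

$t5=9
$t6=5
$t1=3
$t4=0
$t6=M[0]=9
$t5=9&9=9
$t4=0+4=4
$t1=3+3=6
cmp $t1, 21  (cmp 6,21)
blt top: taken
$t6=M[4]=16
$t5=9&16=0
$t4=4+4=8
$t1=6+3=9
cmp $t1, 21  (cmp 9,21)
blt top: taken
$t6=M[8]=15
$t5=0&15=0
$t4=8+4=12
$t1=9+3=12
cmp $t1, 21  (cmp 12,21)
blt top: taken
$t6=M[12]=7
$t5=0&7=0
$t4=12+4=16
$t1=12+3=15
cmp $t1, 21  (cmp 15,21)
blt top: taken
$t6=M[16]=1
$t5=0&1=0
$t4=16+4=20
$t1=15+3=18
cmp $t1, 21  (cmp 18,21)
blt top: taken
$t6=M[20]=6
$t5=0&6=0
$t4=20+4=24
$t1=18+3=21
cmp $t1, 21  (cmp 21,21)
blt top: not taken
sw $t5, (0) → M[0]=0
halt.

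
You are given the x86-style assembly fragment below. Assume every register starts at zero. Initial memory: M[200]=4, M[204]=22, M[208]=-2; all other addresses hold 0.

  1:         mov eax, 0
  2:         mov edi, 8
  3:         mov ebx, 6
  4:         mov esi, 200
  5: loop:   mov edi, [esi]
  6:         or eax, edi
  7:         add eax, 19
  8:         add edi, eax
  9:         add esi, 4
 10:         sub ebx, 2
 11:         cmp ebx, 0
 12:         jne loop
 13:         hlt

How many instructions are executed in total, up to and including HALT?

29

mov eax, 0 → eax=0
mov edi, 8 → edi=8
mov ebx, 6 → ebx=6
mov esi, 200 → esi=200
mov edi, [esi] → edi=M[200]=4
or eax, edi → eax=0|4=4
add eax, 19 → eax=4+19=23
add edi, eax → edi=4+23=27
add esi, 4 → esi=200+4=204
sub ebx, 2 → ebx=6-2=4
cmp ebx, 0  (cmp 4,0)
jne loop: taken
mov edi, [esi] → edi=M[204]=22
or eax, edi → eax=23|22=23
add eax, 19 → eax=23+19=42
add edi, eax → edi=22+42=64
add esi, 4 → esi=204+4=208
sub ebx, 2 → ebx=4-2=2
cmp ebx, 0  (cmp 2,0)
jne loop: taken
mov edi, [esi] → edi=M[208]=-2
or eax, edi → eax=42|(-2)=-2
add eax, 19 → eax=(-2)+19=17
add edi, eax → edi=(-2)+17=15
add esi, 4 → esi=208+4=212
sub ebx, 2 → ebx=2-2=0
cmp ebx, 0  (cmp 0,0)
jne loop: not taken
halt.
Total executed instructions: 29.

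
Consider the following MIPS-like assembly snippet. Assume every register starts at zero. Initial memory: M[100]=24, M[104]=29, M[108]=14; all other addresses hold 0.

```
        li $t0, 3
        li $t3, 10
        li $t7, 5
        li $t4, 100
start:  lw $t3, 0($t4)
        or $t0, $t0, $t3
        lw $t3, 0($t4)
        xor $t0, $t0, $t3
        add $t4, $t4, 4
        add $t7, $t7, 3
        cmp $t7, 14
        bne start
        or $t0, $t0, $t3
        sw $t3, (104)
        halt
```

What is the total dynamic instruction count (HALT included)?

li $t0, 3 → $t0=3
li $t3, 10 → $t3=10
li $t7, 5 → $t7=5
li $t4, 100 → $t4=100
lw $t3, 0($t4) → $t3=M[100]=24
or $t0, $t0, $t3 → $t0=3|24=27
lw $t3, 0($t4) → $t3=M[100]=24
xor $t0, $t0, $t3 → $t0=27^24=3
add $t4, $t4, 4 → $t4=100+4=104
add $t7, $t7, 3 → $t7=5+3=8
cmp $t7, 14  (cmp 8,14)
bne start: taken
lw $t3, 0($t4) → $t3=M[104]=29
or $t0, $t0, $t3 → $t0=3|29=31
lw $t3, 0($t4) → $t3=M[104]=29
xor $t0, $t0, $t3 → $t0=31^29=2
add $t4, $t4, 4 → $t4=104+4=108
add $t7, $t7, 3 → $t7=8+3=11
cmp $t7, 14  (cmp 11,14)
bne start: taken
lw $t3, 0($t4) → $t3=M[108]=14
or $t0, $t0, $t3 → $t0=2|14=14
lw $t3, 0($t4) → $t3=M[108]=14
xor $t0, $t0, $t3 → $t0=14^14=0
add $t4, $t4, 4 → $t4=108+4=112
add $t7, $t7, 3 → $t7=11+3=14
cmp $t7, 14  (cmp 14,14)
bne start: not taken
or $t0, $t0, $t3 → $t0=0|14=14
sw $t3, (104) → M[104]=14
halt.
Total executed instructions: 31.

31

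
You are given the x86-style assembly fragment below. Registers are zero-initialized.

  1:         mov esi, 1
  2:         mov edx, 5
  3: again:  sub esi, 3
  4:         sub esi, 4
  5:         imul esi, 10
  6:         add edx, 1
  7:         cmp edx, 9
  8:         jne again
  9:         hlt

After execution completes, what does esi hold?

-67770

after mov esi, 1: esi=1
after mov edx, 5: edx=5
after sub esi, 3: esi=1-3=-2
after sub esi, 4: esi=(-2)-4=-6
after imul esi, 10: esi=(-6)*10=-60
after add edx, 1: edx=5+1=6
cmp edx, 9  (cmp 6,9)
jne again: taken
after sub esi, 3: esi=(-60)-3=-63
after sub esi, 4: esi=(-63)-4=-67
after imul esi, 10: esi=(-67)*10=-670
after add edx, 1: edx=6+1=7
cmp edx, 9  (cmp 7,9)
jne again: taken
after sub esi, 3: esi=(-670)-3=-673
after sub esi, 4: esi=(-673)-4=-677
after imul esi, 10: esi=(-677)*10=-6770
after add edx, 1: edx=7+1=8
cmp edx, 9  (cmp 8,9)
jne again: taken
after sub esi, 3: esi=(-6770)-3=-6773
after sub esi, 4: esi=(-6773)-4=-6777
after imul esi, 10: esi=(-6777)*10=-67770
after add edx, 1: edx=8+1=9
cmp edx, 9  (cmp 9,9)
jne again: not taken
halt.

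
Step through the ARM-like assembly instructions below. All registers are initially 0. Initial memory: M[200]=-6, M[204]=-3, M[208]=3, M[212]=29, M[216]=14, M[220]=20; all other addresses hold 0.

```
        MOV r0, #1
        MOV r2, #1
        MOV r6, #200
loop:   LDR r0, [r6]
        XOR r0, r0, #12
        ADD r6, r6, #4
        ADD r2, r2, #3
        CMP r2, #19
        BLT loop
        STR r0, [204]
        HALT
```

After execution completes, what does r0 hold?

24

after MOV r0, #1: r0=1
after MOV r2, #1: r2=1
after MOV r6, #200: r6=200
after LDR r0, [r6]: r0=M[200]=-6
after XOR r0, r0, #12: r0=(-6)^12=-10
after ADD r6, r6, #4: r6=200+4=204
after ADD r2, r2, #3: r2=1+3=4
CMP r2, #19  (cmp 4,19)
BLT loop: taken
after LDR r0, [r6]: r0=M[204]=-3
after XOR r0, r0, #12: r0=(-3)^12=-15
after ADD r6, r6, #4: r6=204+4=208
after ADD r2, r2, #3: r2=4+3=7
CMP r2, #19  (cmp 7,19)
BLT loop: taken
after LDR r0, [r6]: r0=M[208]=3
after XOR r0, r0, #12: r0=3^12=15
after ADD r6, r6, #4: r6=208+4=212
after ADD r2, r2, #3: r2=7+3=10
CMP r2, #19  (cmp 10,19)
BLT loop: taken
after LDR r0, [r6]: r0=M[212]=29
after XOR r0, r0, #12: r0=29^12=17
after ADD r6, r6, #4: r6=212+4=216
after ADD r2, r2, #3: r2=10+3=13
CMP r2, #19  (cmp 13,19)
BLT loop: taken
after LDR r0, [r6]: r0=M[216]=14
after XOR r0, r0, #12: r0=14^12=2
after ADD r6, r6, #4: r6=216+4=220
after ADD r2, r2, #3: r2=13+3=16
CMP r2, #19  (cmp 16,19)
BLT loop: taken
after LDR r0, [r6]: r0=M[220]=20
after XOR r0, r0, #12: r0=20^12=24
after ADD r6, r6, #4: r6=220+4=224
after ADD r2, r2, #3: r2=16+3=19
CMP r2, #19  (cmp 19,19)
BLT loop: not taken
STR r0, [204] → M[204]=24
halt.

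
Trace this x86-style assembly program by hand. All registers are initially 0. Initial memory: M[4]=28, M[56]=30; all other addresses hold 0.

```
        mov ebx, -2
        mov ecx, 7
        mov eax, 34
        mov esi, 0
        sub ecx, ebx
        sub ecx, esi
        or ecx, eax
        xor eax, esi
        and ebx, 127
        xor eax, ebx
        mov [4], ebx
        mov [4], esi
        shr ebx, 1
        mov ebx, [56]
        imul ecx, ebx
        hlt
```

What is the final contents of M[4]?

0

after mov ebx, -2: ebx=-2
after mov ecx, 7: ecx=7
after mov eax, 34: eax=34
after mov esi, 0: esi=0
after sub ecx, ebx: ecx=7-(-2)=9
after sub ecx, esi: ecx=9-0=9
after or ecx, eax: ecx=9|34=43
after xor eax, esi: eax=34^0=34
after and ebx, 127: ebx=(-2)&127=126
after xor eax, ebx: eax=34^126=92
mov [4], ebx → M[4]=126
mov [4], esi → M[4]=0
after shr ebx, 1: ebx=126>>1=63
after mov ebx, [56]: ebx=M[56]=30
after imul ecx, ebx: ecx=43*30=1290
halt.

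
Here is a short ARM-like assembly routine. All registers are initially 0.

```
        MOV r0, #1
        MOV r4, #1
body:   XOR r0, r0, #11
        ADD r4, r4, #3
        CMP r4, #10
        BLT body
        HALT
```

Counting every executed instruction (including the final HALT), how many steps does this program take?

after MOV r0, #1: r0=1
after MOV r4, #1: r4=1
after XOR r0, r0, #11: r0=1^11=10
after ADD r4, r4, #3: r4=1+3=4
CMP r4, #10  (cmp 4,10)
BLT body: taken
after XOR r0, r0, #11: r0=10^11=1
after ADD r4, r4, #3: r4=4+3=7
CMP r4, #10  (cmp 7,10)
BLT body: taken
after XOR r0, r0, #11: r0=1^11=10
after ADD r4, r4, #3: r4=7+3=10
CMP r4, #10  (cmp 10,10)
BLT body: not taken
halt.
Total executed instructions: 15.

15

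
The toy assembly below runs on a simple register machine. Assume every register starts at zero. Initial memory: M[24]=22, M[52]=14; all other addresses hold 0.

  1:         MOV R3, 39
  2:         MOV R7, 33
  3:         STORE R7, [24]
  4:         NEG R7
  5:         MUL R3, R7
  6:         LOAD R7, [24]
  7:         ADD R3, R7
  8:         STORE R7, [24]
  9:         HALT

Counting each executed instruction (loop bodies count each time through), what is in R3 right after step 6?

-1287

MOV R3, 39 → R3=39
MOV R7, 33 → R7=33
STORE R7, [24] → M[24]=33
NEG R7 → R7=-(33)=-33
MUL R3, R7 → R3=39*(-33)=-1287
LOAD R7, [24] → R7=M[24]=33
After step 6: R3 = -1287.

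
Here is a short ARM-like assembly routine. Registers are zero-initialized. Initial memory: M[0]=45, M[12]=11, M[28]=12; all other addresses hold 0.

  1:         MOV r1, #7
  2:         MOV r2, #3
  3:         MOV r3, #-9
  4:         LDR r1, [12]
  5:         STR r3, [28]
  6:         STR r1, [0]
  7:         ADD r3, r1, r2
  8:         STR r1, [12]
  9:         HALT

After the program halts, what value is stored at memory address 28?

-9

MOV r1, #7 → r1=7
MOV r2, #3 → r2=3
MOV r3, #-9 → r3=-9
LDR r1, [12] → r1=M[12]=11
STR r3, [28] → M[28]=-9
STR r1, [0] → M[0]=11
ADD r3, r1, r2 → r3=11+3=14
STR r1, [12] → M[12]=11
halt.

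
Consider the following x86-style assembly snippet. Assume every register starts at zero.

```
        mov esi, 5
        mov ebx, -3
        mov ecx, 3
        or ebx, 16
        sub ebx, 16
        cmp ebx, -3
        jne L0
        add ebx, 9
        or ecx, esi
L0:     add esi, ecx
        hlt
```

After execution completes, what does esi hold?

8

esi=5
ebx=-3
ecx=3
ebx=(-3)|16=-3
ebx=(-3)-16=-19
cmp ebx, -3  (cmp -19,-3)
jne L0: taken
esi=5+3=8
halt.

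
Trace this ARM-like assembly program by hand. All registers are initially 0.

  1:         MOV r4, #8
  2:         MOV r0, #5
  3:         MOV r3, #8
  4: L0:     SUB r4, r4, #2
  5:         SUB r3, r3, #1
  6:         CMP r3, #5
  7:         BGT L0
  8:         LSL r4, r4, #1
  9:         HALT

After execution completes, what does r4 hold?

after MOV r4, #8: r4=8
after MOV r0, #5: r0=5
after MOV r3, #8: r3=8
after SUB r4, r4, #2: r4=8-2=6
after SUB r3, r3, #1: r3=8-1=7
CMP r3, #5  (cmp 7,5)
BGT L0: taken
after SUB r4, r4, #2: r4=6-2=4
after SUB r3, r3, #1: r3=7-1=6
CMP r3, #5  (cmp 6,5)
BGT L0: taken
after SUB r4, r4, #2: r4=4-2=2
after SUB r3, r3, #1: r3=6-1=5
CMP r3, #5  (cmp 5,5)
BGT L0: not taken
after LSL r4, r4, #1: r4=2<<1=4
halt.

4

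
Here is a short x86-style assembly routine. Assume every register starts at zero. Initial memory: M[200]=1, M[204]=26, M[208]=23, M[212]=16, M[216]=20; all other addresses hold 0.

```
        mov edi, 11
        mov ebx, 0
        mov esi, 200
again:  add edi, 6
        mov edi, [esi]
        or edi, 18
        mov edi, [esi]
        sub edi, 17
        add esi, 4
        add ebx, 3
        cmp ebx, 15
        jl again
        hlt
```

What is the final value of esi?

after mov edi, 11: edi=11
after mov ebx, 0: ebx=0
after mov esi, 200: esi=200
after add edi, 6: edi=11+6=17
after mov edi, [esi]: edi=M[200]=1
after or edi, 18: edi=1|18=19
after mov edi, [esi]: edi=M[200]=1
after sub edi, 17: edi=1-17=-16
after add esi, 4: esi=200+4=204
after add ebx, 3: ebx=0+3=3
cmp ebx, 15  (cmp 3,15)
jl again: taken
after add edi, 6: edi=(-16)+6=-10
after mov edi, [esi]: edi=M[204]=26
after or edi, 18: edi=26|18=26
after mov edi, [esi]: edi=M[204]=26
after sub edi, 17: edi=26-17=9
after add esi, 4: esi=204+4=208
after add ebx, 3: ebx=3+3=6
cmp ebx, 15  (cmp 6,15)
jl again: taken
after add edi, 6: edi=9+6=15
after mov edi, [esi]: edi=M[208]=23
after or edi, 18: edi=23|18=23
after mov edi, [esi]: edi=M[208]=23
after sub edi, 17: edi=23-17=6
after add esi, 4: esi=208+4=212
after add ebx, 3: ebx=6+3=9
cmp ebx, 15  (cmp 9,15)
jl again: taken
after add edi, 6: edi=6+6=12
after mov edi, [esi]: edi=M[212]=16
after or edi, 18: edi=16|18=18
after mov edi, [esi]: edi=M[212]=16
after sub edi, 17: edi=16-17=-1
after add esi, 4: esi=212+4=216
after add ebx, 3: ebx=9+3=12
cmp ebx, 15  (cmp 12,15)
jl again: taken
after add edi, 6: edi=(-1)+6=5
after mov edi, [esi]: edi=M[216]=20
after or edi, 18: edi=20|18=22
after mov edi, [esi]: edi=M[216]=20
after sub edi, 17: edi=20-17=3
after add esi, 4: esi=216+4=220
after add ebx, 3: ebx=12+3=15
cmp ebx, 15  (cmp 15,15)
jl again: not taken
halt.

220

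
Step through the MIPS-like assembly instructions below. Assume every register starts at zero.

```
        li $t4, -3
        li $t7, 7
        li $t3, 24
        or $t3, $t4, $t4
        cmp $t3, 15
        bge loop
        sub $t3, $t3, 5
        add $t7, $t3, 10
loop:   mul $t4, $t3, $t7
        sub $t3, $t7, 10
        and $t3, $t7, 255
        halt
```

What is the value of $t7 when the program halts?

after li $t4, -3: $t4=-3
after li $t7, 7: $t7=7
after li $t3, 24: $t3=24
after or $t3, $t4, $t4: $t3=(-3)|(-3)=-3
cmp $t3, 15  (cmp -3,15)
bge loop: not taken
after sub $t3, $t3, 5: $t3=(-3)-5=-8
after add $t7, $t3, 10: $t7=(-8)+10=2
after mul $t4, $t3, $t7: $t4=(-8)*2=-16
after sub $t3, $t7, 10: $t3=2-10=-8
after and $t3, $t7, 255: $t3=2&255=2
halt.

2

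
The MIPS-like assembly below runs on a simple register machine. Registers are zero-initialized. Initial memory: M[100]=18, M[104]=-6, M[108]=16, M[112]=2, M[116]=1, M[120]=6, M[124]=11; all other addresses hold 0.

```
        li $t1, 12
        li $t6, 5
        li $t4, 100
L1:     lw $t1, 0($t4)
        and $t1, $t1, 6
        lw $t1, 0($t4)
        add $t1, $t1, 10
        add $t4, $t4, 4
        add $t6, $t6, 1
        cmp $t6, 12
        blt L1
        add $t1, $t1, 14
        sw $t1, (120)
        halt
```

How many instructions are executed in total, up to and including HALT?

62

li $t1, 12 → $t1=12
li $t6, 5 → $t6=5
li $t4, 100 → $t4=100
lw $t1, 0($t4) → $t1=M[100]=18
and $t1, $t1, 6 → $t1=18&6=2
lw $t1, 0($t4) → $t1=M[100]=18
add $t1, $t1, 10 → $t1=18+10=28
add $t4, $t4, 4 → $t4=100+4=104
add $t6, $t6, 1 → $t6=5+1=6
cmp $t6, 12  (cmp 6,12)
blt L1: taken
lw $t1, 0($t4) → $t1=M[104]=-6
and $t1, $t1, 6 → $t1=(-6)&6=2
lw $t1, 0($t4) → $t1=M[104]=-6
add $t1, $t1, 10 → $t1=(-6)+10=4
add $t4, $t4, 4 → $t4=104+4=108
add $t6, $t6, 1 → $t6=6+1=7
cmp $t6, 12  (cmp 7,12)
blt L1: taken
lw $t1, 0($t4) → $t1=M[108]=16
and $t1, $t1, 6 → $t1=16&6=0
lw $t1, 0($t4) → $t1=M[108]=16
add $t1, $t1, 10 → $t1=16+10=26
add $t4, $t4, 4 → $t4=108+4=112
add $t6, $t6, 1 → $t6=7+1=8
cmp $t6, 12  (cmp 8,12)
blt L1: taken
lw $t1, 0($t4) → $t1=M[112]=2
and $t1, $t1, 6 → $t1=2&6=2
lw $t1, 0($t4) → $t1=M[112]=2
add $t1, $t1, 10 → $t1=2+10=12
add $t4, $t4, 4 → $t4=112+4=116
add $t6, $t6, 1 → $t6=8+1=9
cmp $t6, 12  (cmp 9,12)
blt L1: taken
lw $t1, 0($t4) → $t1=M[116]=1
and $t1, $t1, 6 → $t1=1&6=0
lw $t1, 0($t4) → $t1=M[116]=1
add $t1, $t1, 10 → $t1=1+10=11
add $t4, $t4, 4 → $t4=116+4=120
add $t6, $t6, 1 → $t6=9+1=10
cmp $t6, 12  (cmp 10,12)
blt L1: taken
lw $t1, 0($t4) → $t1=M[120]=6
and $t1, $t1, 6 → $t1=6&6=6
lw $t1, 0($t4) → $t1=M[120]=6
add $t1, $t1, 10 → $t1=6+10=16
add $t4, $t4, 4 → $t4=120+4=124
add $t6, $t6, 1 → $t6=10+1=11
cmp $t6, 12  (cmp 11,12)
blt L1: taken
lw $t1, 0($t4) → $t1=M[124]=11
and $t1, $t1, 6 → $t1=11&6=2
lw $t1, 0($t4) → $t1=M[124]=11
add $t1, $t1, 10 → $t1=11+10=21
add $t4, $t4, 4 → $t4=124+4=128
add $t6, $t6, 1 → $t6=11+1=12
cmp $t6, 12  (cmp 12,12)
blt L1: not taken
add $t1, $t1, 14 → $t1=21+14=35
sw $t1, (120) → M[120]=35
halt.
Total executed instructions: 62.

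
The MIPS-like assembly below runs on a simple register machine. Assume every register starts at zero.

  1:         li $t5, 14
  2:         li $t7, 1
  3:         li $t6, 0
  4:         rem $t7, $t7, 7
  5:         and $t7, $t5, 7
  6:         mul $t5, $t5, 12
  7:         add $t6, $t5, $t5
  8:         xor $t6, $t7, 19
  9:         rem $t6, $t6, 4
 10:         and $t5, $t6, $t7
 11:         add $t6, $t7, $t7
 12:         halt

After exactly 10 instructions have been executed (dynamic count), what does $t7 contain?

6

li $t5, 14 → $t5=14
li $t7, 1 → $t7=1
li $t6, 0 → $t6=0
rem $t7, $t7, 7 → $t7=1%7=1
and $t7, $t5, 7 → $t7=14&7=6
mul $t5, $t5, 12 → $t5=14*12=168
add $t6, $t5, $t5 → $t6=168+168=336
xor $t6, $t7, 19 → $t6=6^19=21
rem $t6, $t6, 4 → $t6=21%4=1
and $t5, $t6, $t7 → $t5=1&6=0
After step 10: $t7 = 6.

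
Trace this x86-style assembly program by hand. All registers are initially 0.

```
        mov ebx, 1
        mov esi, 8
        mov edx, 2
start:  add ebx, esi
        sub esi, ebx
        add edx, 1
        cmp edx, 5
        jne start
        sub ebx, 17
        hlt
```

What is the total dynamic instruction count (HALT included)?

20

ebx=1
esi=8
edx=2
ebx=1+8=9
esi=8-9=-1
edx=2+1=3
cmp edx, 5  (cmp 3,5)
jne start: taken
ebx=9+(-1)=8
esi=(-1)-8=-9
edx=3+1=4
cmp edx, 5  (cmp 4,5)
jne start: taken
ebx=8+(-9)=-1
esi=(-9)-(-1)=-8
edx=4+1=5
cmp edx, 5  (cmp 5,5)
jne start: not taken
ebx=(-1)-17=-18
halt.
Total executed instructions: 20.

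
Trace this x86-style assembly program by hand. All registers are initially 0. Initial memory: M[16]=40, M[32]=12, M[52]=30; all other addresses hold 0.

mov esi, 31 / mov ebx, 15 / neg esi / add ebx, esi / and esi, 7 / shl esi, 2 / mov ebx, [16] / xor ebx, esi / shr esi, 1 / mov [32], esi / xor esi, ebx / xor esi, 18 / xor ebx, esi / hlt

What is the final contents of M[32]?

2

esi=31
ebx=15
esi=-(31)=-31
ebx=15+(-31)=-16
esi=(-31)&7=1
esi=1<<2=4
ebx=M[16]=40
ebx=40^4=44
esi=4>>1=2
mov [32], esi → M[32]=2
esi=2^44=46
esi=46^18=60
ebx=44^60=16
halt.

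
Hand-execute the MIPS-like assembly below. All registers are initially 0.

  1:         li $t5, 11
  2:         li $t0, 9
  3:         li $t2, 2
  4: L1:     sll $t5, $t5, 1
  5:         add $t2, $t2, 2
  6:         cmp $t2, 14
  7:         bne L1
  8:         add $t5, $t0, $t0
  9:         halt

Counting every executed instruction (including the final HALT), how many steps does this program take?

29

after li $t5, 11: $t5=11
after li $t0, 9: $t0=9
after li $t2, 2: $t2=2
after sll $t5, $t5, 1: $t5=11<<1=22
after add $t2, $t2, 2: $t2=2+2=4
cmp $t2, 14  (cmp 4,14)
bne L1: taken
after sll $t5, $t5, 1: $t5=22<<1=44
after add $t2, $t2, 2: $t2=4+2=6
cmp $t2, 14  (cmp 6,14)
bne L1: taken
after sll $t5, $t5, 1: $t5=44<<1=88
after add $t2, $t2, 2: $t2=6+2=8
cmp $t2, 14  (cmp 8,14)
bne L1: taken
after sll $t5, $t5, 1: $t5=88<<1=176
after add $t2, $t2, 2: $t2=8+2=10
cmp $t2, 14  (cmp 10,14)
bne L1: taken
after sll $t5, $t5, 1: $t5=176<<1=352
after add $t2, $t2, 2: $t2=10+2=12
cmp $t2, 14  (cmp 12,14)
bne L1: taken
after sll $t5, $t5, 1: $t5=352<<1=704
after add $t2, $t2, 2: $t2=12+2=14
cmp $t2, 14  (cmp 14,14)
bne L1: not taken
after add $t5, $t0, $t0: $t5=9+9=18
halt.
Total executed instructions: 29.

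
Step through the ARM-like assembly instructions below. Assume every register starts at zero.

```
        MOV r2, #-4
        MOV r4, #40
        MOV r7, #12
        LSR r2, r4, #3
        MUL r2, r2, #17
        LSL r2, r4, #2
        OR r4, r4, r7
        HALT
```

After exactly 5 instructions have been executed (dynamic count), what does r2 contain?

85

MOV r2, #-4 → r2=-4
MOV r4, #40 → r4=40
MOV r7, #12 → r7=12
LSR r2, r4, #3 → r2=40>>3=5
MUL r2, r2, #17 → r2=5*17=85
After step 5: r2 = 85.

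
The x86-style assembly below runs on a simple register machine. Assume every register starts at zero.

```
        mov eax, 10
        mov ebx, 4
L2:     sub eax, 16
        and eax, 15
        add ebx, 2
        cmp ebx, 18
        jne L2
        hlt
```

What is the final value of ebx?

after mov eax, 10: eax=10
after mov ebx, 4: ebx=4
after sub eax, 16: eax=10-16=-6
after and eax, 15: eax=(-6)&15=10
after add ebx, 2: ebx=4+2=6
cmp ebx, 18  (cmp 6,18)
jne L2: taken
after sub eax, 16: eax=10-16=-6
after and eax, 15: eax=(-6)&15=10
after add ebx, 2: ebx=6+2=8
cmp ebx, 18  (cmp 8,18)
jne L2: taken
after sub eax, 16: eax=10-16=-6
after and eax, 15: eax=(-6)&15=10
after add ebx, 2: ebx=8+2=10
cmp ebx, 18  (cmp 10,18)
jne L2: taken
after sub eax, 16: eax=10-16=-6
after and eax, 15: eax=(-6)&15=10
after add ebx, 2: ebx=10+2=12
cmp ebx, 18  (cmp 12,18)
jne L2: taken
after sub eax, 16: eax=10-16=-6
after and eax, 15: eax=(-6)&15=10
after add ebx, 2: ebx=12+2=14
cmp ebx, 18  (cmp 14,18)
jne L2: taken
after sub eax, 16: eax=10-16=-6
after and eax, 15: eax=(-6)&15=10
after add ebx, 2: ebx=14+2=16
cmp ebx, 18  (cmp 16,18)
jne L2: taken
after sub eax, 16: eax=10-16=-6
after and eax, 15: eax=(-6)&15=10
after add ebx, 2: ebx=16+2=18
cmp ebx, 18  (cmp 18,18)
jne L2: not taken
halt.

18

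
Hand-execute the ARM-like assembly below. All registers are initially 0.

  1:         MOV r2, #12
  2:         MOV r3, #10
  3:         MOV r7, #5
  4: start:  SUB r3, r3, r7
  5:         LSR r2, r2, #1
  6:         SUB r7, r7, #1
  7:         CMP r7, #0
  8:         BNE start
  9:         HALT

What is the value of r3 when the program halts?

-5

after MOV r2, #12: r2=12
after MOV r3, #10: r3=10
after MOV r7, #5: r7=5
after SUB r3, r3, r7: r3=10-5=5
after LSR r2, r2, #1: r2=12>>1=6
after SUB r7, r7, #1: r7=5-1=4
CMP r7, #0  (cmp 4,0)
BNE start: taken
after SUB r3, r3, r7: r3=5-4=1
after LSR r2, r2, #1: r2=6>>1=3
after SUB r7, r7, #1: r7=4-1=3
CMP r7, #0  (cmp 3,0)
BNE start: taken
after SUB r3, r3, r7: r3=1-3=-2
after LSR r2, r2, #1: r2=3>>1=1
after SUB r7, r7, #1: r7=3-1=2
CMP r7, #0  (cmp 2,0)
BNE start: taken
after SUB r3, r3, r7: r3=(-2)-2=-4
after LSR r2, r2, #1: r2=1>>1=0
after SUB r7, r7, #1: r7=2-1=1
CMP r7, #0  (cmp 1,0)
BNE start: taken
after SUB r3, r3, r7: r3=(-4)-1=-5
after LSR r2, r2, #1: r2=0>>1=0
after SUB r7, r7, #1: r7=1-1=0
CMP r7, #0  (cmp 0,0)
BNE start: not taken
halt.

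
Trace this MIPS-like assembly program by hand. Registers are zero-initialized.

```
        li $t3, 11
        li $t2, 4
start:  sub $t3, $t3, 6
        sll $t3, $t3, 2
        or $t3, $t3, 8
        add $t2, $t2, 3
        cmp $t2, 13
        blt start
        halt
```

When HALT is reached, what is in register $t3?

after li $t3, 11: $t3=11
after li $t2, 4: $t2=4
after sub $t3, $t3, 6: $t3=11-6=5
after sll $t3, $t3, 2: $t3=5<<2=20
after or $t3, $t3, 8: $t3=20|8=28
after add $t2, $t2, 3: $t2=4+3=7
cmp $t2, 13  (cmp 7,13)
blt start: taken
after sub $t3, $t3, 6: $t3=28-6=22
after sll $t3, $t3, 2: $t3=22<<2=88
after or $t3, $t3, 8: $t3=88|8=88
after add $t2, $t2, 3: $t2=7+3=10
cmp $t2, 13  (cmp 10,13)
blt start: taken
after sub $t3, $t3, 6: $t3=88-6=82
after sll $t3, $t3, 2: $t3=82<<2=328
after or $t3, $t3, 8: $t3=328|8=328
after add $t2, $t2, 3: $t2=10+3=13
cmp $t2, 13  (cmp 13,13)
blt start: not taken
halt.

328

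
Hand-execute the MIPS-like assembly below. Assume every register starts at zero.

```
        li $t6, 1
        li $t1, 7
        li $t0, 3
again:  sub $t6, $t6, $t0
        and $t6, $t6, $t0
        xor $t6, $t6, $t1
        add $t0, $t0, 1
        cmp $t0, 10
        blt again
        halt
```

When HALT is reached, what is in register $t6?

7

li $t6, 1 → $t6=1
li $t1, 7 → $t1=7
li $t0, 3 → $t0=3
sub $t6, $t6, $t0 → $t6=1-3=-2
and $t6, $t6, $t0 → $t6=(-2)&3=2
xor $t6, $t6, $t1 → $t6=2^7=5
add $t0, $t0, 1 → $t0=3+1=4
cmp $t0, 10  (cmp 4,10)
blt again: taken
sub $t6, $t6, $t0 → $t6=5-4=1
and $t6, $t6, $t0 → $t6=1&4=0
xor $t6, $t6, $t1 → $t6=0^7=7
add $t0, $t0, 1 → $t0=4+1=5
cmp $t0, 10  (cmp 5,10)
blt again: taken
sub $t6, $t6, $t0 → $t6=7-5=2
and $t6, $t6, $t0 → $t6=2&5=0
xor $t6, $t6, $t1 → $t6=0^7=7
add $t0, $t0, 1 → $t0=5+1=6
cmp $t0, 10  (cmp 6,10)
blt again: taken
sub $t6, $t6, $t0 → $t6=7-6=1
and $t6, $t6, $t0 → $t6=1&6=0
xor $t6, $t6, $t1 → $t6=0^7=7
add $t0, $t0, 1 → $t0=6+1=7
cmp $t0, 10  (cmp 7,10)
blt again: taken
sub $t6, $t6, $t0 → $t6=7-7=0
and $t6, $t6, $t0 → $t6=0&7=0
xor $t6, $t6, $t1 → $t6=0^7=7
add $t0, $t0, 1 → $t0=7+1=8
cmp $t0, 10  (cmp 8,10)
blt again: taken
sub $t6, $t6, $t0 → $t6=7-8=-1
and $t6, $t6, $t0 → $t6=(-1)&8=8
xor $t6, $t6, $t1 → $t6=8^7=15
add $t0, $t0, 1 → $t0=8+1=9
cmp $t0, 10  (cmp 9,10)
blt again: taken
sub $t6, $t6, $t0 → $t6=15-9=6
and $t6, $t6, $t0 → $t6=6&9=0
xor $t6, $t6, $t1 → $t6=0^7=7
add $t0, $t0, 1 → $t0=9+1=10
cmp $t0, 10  (cmp 10,10)
blt again: not taken
halt.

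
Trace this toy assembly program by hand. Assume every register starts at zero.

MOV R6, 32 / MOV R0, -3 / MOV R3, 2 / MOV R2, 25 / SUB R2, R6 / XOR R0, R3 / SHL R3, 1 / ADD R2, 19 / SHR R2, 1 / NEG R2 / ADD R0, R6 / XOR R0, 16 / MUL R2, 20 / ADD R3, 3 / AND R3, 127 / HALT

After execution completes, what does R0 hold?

MOV R6, 32 → R6=32
MOV R0, -3 → R0=-3
MOV R3, 2 → R3=2
MOV R2, 25 → R2=25
SUB R2, R6 → R2=25-32=-7
XOR R0, R3 → R0=(-3)^2=-1
SHL R3, 1 → R3=2<<1=4
ADD R2, 19 → R2=(-7)+19=12
SHR R2, 1 → R2=12>>1=6
NEG R2 → R2=-(6)=-6
ADD R0, R6 → R0=(-1)+32=31
XOR R0, 16 → R0=31^16=15
MUL R2, 20 → R2=(-6)*20=-120
ADD R3, 3 → R3=4+3=7
AND R3, 127 → R3=7&127=7
halt.

15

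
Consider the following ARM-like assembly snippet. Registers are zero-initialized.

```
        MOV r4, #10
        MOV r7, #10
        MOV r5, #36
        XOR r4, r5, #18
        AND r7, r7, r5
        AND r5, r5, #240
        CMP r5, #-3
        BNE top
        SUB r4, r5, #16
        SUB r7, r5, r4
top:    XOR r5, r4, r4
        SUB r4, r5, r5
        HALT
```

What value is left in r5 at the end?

0

r4=10
r7=10
r5=36
r4=36^18=54
r7=10&36=0
r5=36&240=32
CMP r5, #-3  (cmp 32,-3)
BNE top: taken
r5=54^54=0
r4=0-0=0
halt.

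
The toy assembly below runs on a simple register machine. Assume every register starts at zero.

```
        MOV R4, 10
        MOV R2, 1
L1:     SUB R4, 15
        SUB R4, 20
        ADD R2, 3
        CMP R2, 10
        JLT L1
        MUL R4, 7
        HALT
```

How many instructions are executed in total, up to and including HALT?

19

MOV R4, 10 → R4=10
MOV R2, 1 → R2=1
SUB R4, 15 → R4=10-15=-5
SUB R4, 20 → R4=(-5)-20=-25
ADD R2, 3 → R2=1+3=4
CMP R2, 10  (cmp 4,10)
JLT L1: taken
SUB R4, 15 → R4=(-25)-15=-40
SUB R4, 20 → R4=(-40)-20=-60
ADD R2, 3 → R2=4+3=7
CMP R2, 10  (cmp 7,10)
JLT L1: taken
SUB R4, 15 → R4=(-60)-15=-75
SUB R4, 20 → R4=(-75)-20=-95
ADD R2, 3 → R2=7+3=10
CMP R2, 10  (cmp 10,10)
JLT L1: not taken
MUL R4, 7 → R4=(-95)*7=-665
halt.
Total executed instructions: 19.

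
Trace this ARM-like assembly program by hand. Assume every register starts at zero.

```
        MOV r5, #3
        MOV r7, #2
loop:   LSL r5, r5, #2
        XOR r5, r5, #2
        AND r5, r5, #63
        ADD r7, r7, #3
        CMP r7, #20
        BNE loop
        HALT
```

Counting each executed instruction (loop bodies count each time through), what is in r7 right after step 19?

11

r5=3
r7=2
r5=3<<2=12
r5=12^2=14
r5=14&63=14
r7=2+3=5
CMP r7, #20  (cmp 5,20)
BNE loop: taken
r5=14<<2=56
r5=56^2=58
r5=58&63=58
r7=5+3=8
CMP r7, #20  (cmp 8,20)
BNE loop: taken
r5=58<<2=232
r5=232^2=234
r5=234&63=42
r7=8+3=11
CMP r7, #20  (cmp 11,20)
After step 19: r7 = 11.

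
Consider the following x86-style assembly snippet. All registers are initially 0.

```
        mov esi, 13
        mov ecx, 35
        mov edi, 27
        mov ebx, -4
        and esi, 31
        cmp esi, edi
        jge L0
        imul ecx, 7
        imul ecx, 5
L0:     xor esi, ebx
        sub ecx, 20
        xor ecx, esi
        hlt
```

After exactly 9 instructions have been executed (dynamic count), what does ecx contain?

mov esi, 13 → esi=13
mov ecx, 35 → ecx=35
mov edi, 27 → edi=27
mov ebx, -4 → ebx=-4
and esi, 31 → esi=13&31=13
cmp esi, edi  (cmp 13,27)
jge L0: not taken
imul ecx, 7 → ecx=35*7=245
imul ecx, 5 → ecx=245*5=1225
After step 9: ecx = 1225.

1225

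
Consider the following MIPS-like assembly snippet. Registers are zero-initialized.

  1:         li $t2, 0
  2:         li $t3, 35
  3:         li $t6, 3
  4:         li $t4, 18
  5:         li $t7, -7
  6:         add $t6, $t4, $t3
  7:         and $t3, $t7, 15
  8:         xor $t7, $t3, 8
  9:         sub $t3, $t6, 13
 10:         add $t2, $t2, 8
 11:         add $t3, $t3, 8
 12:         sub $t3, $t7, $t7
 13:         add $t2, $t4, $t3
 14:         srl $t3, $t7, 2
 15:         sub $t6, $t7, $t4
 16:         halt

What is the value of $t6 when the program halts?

after li $t2, 0: $t2=0
after li $t3, 35: $t3=35
after li $t6, 3: $t6=3
after li $t4, 18: $t4=18
after li $t7, -7: $t7=-7
after add $t6, $t4, $t3: $t6=18+35=53
after and $t3, $t7, 15: $t3=(-7)&15=9
after xor $t7, $t3, 8: $t7=9^8=1
after sub $t3, $t6, 13: $t3=53-13=40
after add $t2, $t2, 8: $t2=0+8=8
after add $t3, $t3, 8: $t3=40+8=48
after sub $t3, $t7, $t7: $t3=1-1=0
after add $t2, $t4, $t3: $t2=18+0=18
after srl $t3, $t7, 2: $t3=1>>2=0
after sub $t6, $t7, $t4: $t6=1-18=-17
halt.

-17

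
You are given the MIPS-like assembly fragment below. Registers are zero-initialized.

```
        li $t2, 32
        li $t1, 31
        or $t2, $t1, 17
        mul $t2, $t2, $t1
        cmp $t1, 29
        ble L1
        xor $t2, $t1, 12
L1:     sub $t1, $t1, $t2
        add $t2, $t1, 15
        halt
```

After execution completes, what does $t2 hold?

$t2=32
$t1=31
$t2=31|17=31
$t2=31*31=961
cmp $t1, 29  (cmp 31,29)
ble L1: not taken
$t2=31^12=19
$t1=31-19=12
$t2=12+15=27
halt.

27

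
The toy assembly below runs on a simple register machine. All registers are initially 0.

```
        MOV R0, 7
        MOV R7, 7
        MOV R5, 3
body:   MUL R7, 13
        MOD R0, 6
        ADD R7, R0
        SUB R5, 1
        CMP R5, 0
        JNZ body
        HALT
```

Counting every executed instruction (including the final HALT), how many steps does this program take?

22

MOV R0, 7 → R0=7
MOV R7, 7 → R7=7
MOV R5, 3 → R5=3
MUL R7, 13 → R7=7*13=91
MOD R0, 6 → R0=7%6=1
ADD R7, R0 → R7=91+1=92
SUB R5, 1 → R5=3-1=2
CMP R5, 0  (cmp 2,0)
JNZ body: taken
MUL R7, 13 → R7=92*13=1196
MOD R0, 6 → R0=1%6=1
ADD R7, R0 → R7=1196+1=1197
SUB R5, 1 → R5=2-1=1
CMP R5, 0  (cmp 1,0)
JNZ body: taken
MUL R7, 13 → R7=1197*13=15561
MOD R0, 6 → R0=1%6=1
ADD R7, R0 → R7=15561+1=15562
SUB R5, 1 → R5=1-1=0
CMP R5, 0  (cmp 0,0)
JNZ body: not taken
halt.
Total executed instructions: 22.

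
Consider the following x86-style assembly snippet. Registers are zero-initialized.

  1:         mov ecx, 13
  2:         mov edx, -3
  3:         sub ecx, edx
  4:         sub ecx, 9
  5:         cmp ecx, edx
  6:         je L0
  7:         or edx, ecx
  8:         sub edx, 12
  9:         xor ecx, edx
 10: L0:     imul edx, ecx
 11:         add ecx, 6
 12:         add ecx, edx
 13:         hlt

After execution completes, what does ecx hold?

150

ecx=13
edx=-3
ecx=13-(-3)=16
ecx=16-9=7
cmp ecx, edx  (cmp 7,-3)
je L0: not taken
edx=(-3)|7=-1
edx=(-1)-12=-13
ecx=7^(-13)=-12
edx=(-13)*(-12)=156
ecx=(-12)+6=-6
ecx=(-6)+156=150
halt.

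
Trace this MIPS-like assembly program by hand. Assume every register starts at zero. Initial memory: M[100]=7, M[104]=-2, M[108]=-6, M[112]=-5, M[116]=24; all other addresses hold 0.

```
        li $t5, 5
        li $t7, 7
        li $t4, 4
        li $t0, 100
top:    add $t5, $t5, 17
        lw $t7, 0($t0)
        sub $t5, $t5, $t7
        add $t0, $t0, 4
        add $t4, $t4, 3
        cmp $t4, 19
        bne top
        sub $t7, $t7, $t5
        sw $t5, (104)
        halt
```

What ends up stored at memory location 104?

after li $t5, 5: $t5=5
after li $t7, 7: $t7=7
after li $t4, 4: $t4=4
after li $t0, 100: $t0=100
after add $t5, $t5, 17: $t5=5+17=22
after lw $t7, 0($t0): $t7=M[100]=7
after sub $t5, $t5, $t7: $t5=22-7=15
after add $t0, $t0, 4: $t0=100+4=104
after add $t4, $t4, 3: $t4=4+3=7
cmp $t4, 19  (cmp 7,19)
bne top: taken
after add $t5, $t5, 17: $t5=15+17=32
after lw $t7, 0($t0): $t7=M[104]=-2
after sub $t5, $t5, $t7: $t5=32-(-2)=34
after add $t0, $t0, 4: $t0=104+4=108
after add $t4, $t4, 3: $t4=7+3=10
cmp $t4, 19  (cmp 10,19)
bne top: taken
after add $t5, $t5, 17: $t5=34+17=51
after lw $t7, 0($t0): $t7=M[108]=-6
after sub $t5, $t5, $t7: $t5=51-(-6)=57
after add $t0, $t0, 4: $t0=108+4=112
after add $t4, $t4, 3: $t4=10+3=13
cmp $t4, 19  (cmp 13,19)
bne top: taken
after add $t5, $t5, 17: $t5=57+17=74
after lw $t7, 0($t0): $t7=M[112]=-5
after sub $t5, $t5, $t7: $t5=74-(-5)=79
after add $t0, $t0, 4: $t0=112+4=116
after add $t4, $t4, 3: $t4=13+3=16
cmp $t4, 19  (cmp 16,19)
bne top: taken
after add $t5, $t5, 17: $t5=79+17=96
after lw $t7, 0($t0): $t7=M[116]=24
after sub $t5, $t5, $t7: $t5=96-24=72
after add $t0, $t0, 4: $t0=116+4=120
after add $t4, $t4, 3: $t4=16+3=19
cmp $t4, 19  (cmp 19,19)
bne top: not taken
after sub $t7, $t7, $t5: $t7=24-72=-48
sw $t5, (104) → M[104]=72
halt.

72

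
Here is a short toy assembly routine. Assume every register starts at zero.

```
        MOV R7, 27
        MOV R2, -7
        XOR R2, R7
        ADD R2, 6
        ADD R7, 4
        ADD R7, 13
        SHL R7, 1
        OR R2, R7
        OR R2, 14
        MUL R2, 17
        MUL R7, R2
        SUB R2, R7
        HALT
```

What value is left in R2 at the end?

MOV R7, 27 → R7=27
MOV R2, -7 → R2=-7
XOR R2, R7 → R2=(-7)^27=-30
ADD R2, 6 → R2=(-30)+6=-24
ADD R7, 4 → R7=27+4=31
ADD R7, 13 → R7=31+13=44
SHL R7, 1 → R7=44<<1=88
OR R2, R7 → R2=(-24)|88=-8
OR R2, 14 → R2=(-8)|14=-2
MUL R2, 17 → R2=(-2)*17=-34
MUL R7, R2 → R7=88*(-34)=-2992
SUB R2, R7 → R2=(-34)-(-2992)=2958
halt.

2958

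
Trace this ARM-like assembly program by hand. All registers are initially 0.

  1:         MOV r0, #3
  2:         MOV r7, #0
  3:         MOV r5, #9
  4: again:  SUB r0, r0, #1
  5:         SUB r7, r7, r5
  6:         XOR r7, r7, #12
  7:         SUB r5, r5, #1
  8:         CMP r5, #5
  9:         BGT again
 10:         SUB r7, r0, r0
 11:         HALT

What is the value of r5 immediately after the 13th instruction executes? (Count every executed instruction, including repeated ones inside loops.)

after MOV r0, #3: r0=3
after MOV r7, #0: r7=0
after MOV r5, #9: r5=9
after SUB r0, r0, #1: r0=3-1=2
after SUB r7, r7, r5: r7=0-9=-9
after XOR r7, r7, #12: r7=(-9)^12=-5
after SUB r5, r5, #1: r5=9-1=8
CMP r5, #5  (cmp 8,5)
BGT again: taken
after SUB r0, r0, #1: r0=2-1=1
after SUB r7, r7, r5: r7=(-5)-8=-13
after XOR r7, r7, #12: r7=(-13)^12=-1
after SUB r5, r5, #1: r5=8-1=7
After step 13: r5 = 7.

7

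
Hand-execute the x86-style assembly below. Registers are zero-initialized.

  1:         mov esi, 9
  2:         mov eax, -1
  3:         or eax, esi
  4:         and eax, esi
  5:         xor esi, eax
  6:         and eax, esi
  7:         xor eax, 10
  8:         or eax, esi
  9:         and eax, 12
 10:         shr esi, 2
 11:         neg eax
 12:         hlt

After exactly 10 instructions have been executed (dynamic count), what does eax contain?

esi=9
eax=-1
eax=(-1)|9=-1
eax=(-1)&9=9
esi=9^9=0
eax=9&0=0
eax=0^10=10
eax=10|0=10
eax=10&12=8
esi=0>>2=0
After step 10: eax = 8.

8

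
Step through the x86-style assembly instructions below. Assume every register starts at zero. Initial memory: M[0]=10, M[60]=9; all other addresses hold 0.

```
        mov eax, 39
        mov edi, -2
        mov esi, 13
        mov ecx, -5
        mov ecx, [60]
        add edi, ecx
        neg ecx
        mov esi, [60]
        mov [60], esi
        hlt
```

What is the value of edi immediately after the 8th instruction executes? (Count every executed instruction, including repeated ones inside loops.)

7

eax=39
edi=-2
esi=13
ecx=-5
ecx=M[60]=9
edi=(-2)+9=7
ecx=-(9)=-9
esi=M[60]=9
After step 8: edi = 7.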